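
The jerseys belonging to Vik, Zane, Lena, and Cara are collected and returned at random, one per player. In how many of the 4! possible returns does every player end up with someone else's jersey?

This is the derangement count D_4: permutations of 4 items with no fixed point.
By inclusion–exclusion this is Σ_{j=0}^{4} (−1)^j C(4,j)·(4−j)!.
Computing: 24 − 24 + 12 − 4 + 1 = 9.

9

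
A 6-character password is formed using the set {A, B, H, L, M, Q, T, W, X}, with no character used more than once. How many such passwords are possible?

60480

This is a permutation of 6 out of 9: P(9,6) = 9!/3!.
9 × 8 × 7 × 6 × 5 × 4 = 60480.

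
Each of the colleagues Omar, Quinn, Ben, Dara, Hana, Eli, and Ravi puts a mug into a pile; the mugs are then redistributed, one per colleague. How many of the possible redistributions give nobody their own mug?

Count assignments avoiding every fixed point. For any j of the 7 colleagues fixed to their own mug, the other 7−j can be arranged in (7−j)! ways.
By inclusion–exclusion this is Σ_{j=0}^{7} (−1)^j C(7,j)·(7−j)!.
Computing: 5040 − 5040 + 2520 − 840 + 210 − 42 + 7 − 1 = 1854.

1854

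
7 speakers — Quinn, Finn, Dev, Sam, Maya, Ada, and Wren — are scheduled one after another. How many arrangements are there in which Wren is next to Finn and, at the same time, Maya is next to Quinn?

480

Treat {Wren,Finn} as one block (2 orders) and {Maya,Quinn} as another (2 orders).
That leaves 5 units to arrange: 2 × 2 × 5! = 4 × 120 = 480.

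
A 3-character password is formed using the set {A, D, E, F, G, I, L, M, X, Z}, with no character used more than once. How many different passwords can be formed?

720

This is a permutation of 3 out of 10: P(10,3) = 10!/7!.
10 × 9 × 8 = 720.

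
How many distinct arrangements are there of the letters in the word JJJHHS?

60

JJJHHS has 6 letters with H appearing twice and J appearing 3 times.
The number of distinct arrangements is 6!/(3!·2!) = 720/12 = 60.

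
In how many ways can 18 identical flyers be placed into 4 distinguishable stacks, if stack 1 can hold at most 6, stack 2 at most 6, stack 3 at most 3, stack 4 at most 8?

52

Ignoring the caps, the number of non-negative solutions to x_1+…+x_4 = 18 is C(21,3) = 1330.
Subtract solutions that violate a single cap (substitute x_i' = x_i − (cap_i+1)): x_1 ≥ 7 gives C(14,3) = 364; x_2 ≥ 7 gives C(14,3) = 364; x_3 ≥ 4 gives C(17,3) = 680; x_4 ≥ 9 gives C(12,3) = 220. Together 1628.
Add back pairs where two caps are both exceeded: 35 + 120 + 10 + 120 + 10 + 56 = 351.
Subtract triples: 1 + 0 + 0 + 0 = 1.
By inclusion–exclusion the count is 1330 − 1628 + 351 − 1 = 52.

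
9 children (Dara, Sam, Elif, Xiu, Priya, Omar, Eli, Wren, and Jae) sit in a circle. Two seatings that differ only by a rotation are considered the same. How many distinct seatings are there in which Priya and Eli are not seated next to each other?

All circular seatings of 9 people number (8)! = 40320.
Seatings with Priya beside Eli: treat them as a block with 2 internal orders, giving 2 × (7)! = 10080.
Subtracting, 40320 − 10080 = 30240.

30240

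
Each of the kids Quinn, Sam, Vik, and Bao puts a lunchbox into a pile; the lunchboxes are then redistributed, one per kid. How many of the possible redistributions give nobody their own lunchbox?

9

Let Aᵢ be the assignments in which kid i gets their own lunchbox. We want the size of the complement of A₁∪…∪A_4.
By inclusion–exclusion this is Σ_{j=0}^{4} (−1)^j C(4,j)·(4−j)!.
Computing: 24 − 24 + 12 − 4 + 1 = 9.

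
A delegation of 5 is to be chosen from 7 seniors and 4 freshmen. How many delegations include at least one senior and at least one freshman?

441

Total 5-person selections from all 11: C(11,5) = 462.
Selections missing a whole group: no seniors → C(4,5) = 0; no freshmen → C(7,5) = 21.
Both groups omitted at once is impossible, so 462 − 21 = 441.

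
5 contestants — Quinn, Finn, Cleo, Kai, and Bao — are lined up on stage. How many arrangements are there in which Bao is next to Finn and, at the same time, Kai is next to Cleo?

Treat {Bao,Finn} as one block (2 orders) and {Kai,Cleo} as another (2 orders).
That leaves 3 units to arrange: 2 × 2 × 3! = 4 × 6 = 24.

24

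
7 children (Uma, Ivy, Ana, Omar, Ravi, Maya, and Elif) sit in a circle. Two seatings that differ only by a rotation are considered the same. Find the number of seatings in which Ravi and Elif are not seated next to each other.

480

Without the restriction there are (6)! = 720 seatings.
Those with Ravi next to Elif: fuse the pair into one unit and seat 6 units around a circle — 2·(5)! = 240.
Subtracting, 720 − 240 = 480.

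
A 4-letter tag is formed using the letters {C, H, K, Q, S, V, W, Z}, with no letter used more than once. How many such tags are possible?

1680

With no repetition, fill the 4 letters in order: 8 choices, then 7, down to 5.
That product is 8 × 7 × 6 × 5 = 1680.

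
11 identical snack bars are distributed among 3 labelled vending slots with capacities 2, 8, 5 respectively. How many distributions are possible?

12

Without the upper bounds there are C(13,2) = 78 ways to split 11 among 3 vending slots.
Subtract solutions that violate a single cap (substitute x_i' = x_i − (cap_i+1)): x_1 ≥ 3 gives C(10,2) = 45; x_2 ≥ 9 gives C(4,2) = 6; x_3 ≥ 6 gives C(7,2) = 21. Together 72.
Add back pairs where two caps are both exceeded: 0 + 6 + 0 = 6.
By inclusion–exclusion the count is 78 − 72 + 6 = 12.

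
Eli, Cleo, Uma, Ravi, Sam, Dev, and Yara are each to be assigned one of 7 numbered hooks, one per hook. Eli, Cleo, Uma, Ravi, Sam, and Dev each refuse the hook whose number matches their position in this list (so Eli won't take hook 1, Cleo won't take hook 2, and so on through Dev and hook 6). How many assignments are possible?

2119

Let Aᵢ (for 1 ≤ i ≤ 6) be the placements that put person i in their forbidden hook. Any j of these fix j positions, leaving (7−j)! ways to fill the rest, and there are C(6,j) ways to pick which j.
By inclusion–exclusion, the number of valid placements is Σ_{j=0}^{6} (−1)^j C(6,j)·(7−j)!.
Computing: 5040 − 4320 + 1800 − 480 + 90 − 12 + 1 = 2119.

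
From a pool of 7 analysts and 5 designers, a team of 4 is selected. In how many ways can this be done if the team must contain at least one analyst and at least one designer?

455

Unrestricted: C(12,4) = 495 ways to pick any 4 of the 12.
Selections missing a whole group: no analysts → C(5,4) = 5; no designers → C(7,4) = 35.
Both groups omitted at once is impossible, so 495 − 40 = 455.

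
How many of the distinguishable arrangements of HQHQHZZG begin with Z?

Fix Z in the first position and arrange the remaining 7 letters.
Those 7 letters have H appearing 3 times and Q appearing twice, giving (7)!/(3!·2!) = 420.

420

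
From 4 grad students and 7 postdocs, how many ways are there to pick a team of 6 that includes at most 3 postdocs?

161

Split by how many postdocs are chosen (0 through 3).
Sum: C(7,0)·C(4,6) + C(7,1)·C(4,5) + C(7,2)·C(4,4) + C(7,3)·C(4,3) = 0 + 0 + 21 + 140 = 161.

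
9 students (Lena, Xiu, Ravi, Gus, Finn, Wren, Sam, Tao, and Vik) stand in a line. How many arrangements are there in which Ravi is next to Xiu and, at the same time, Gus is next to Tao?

Treat {Ravi,Xiu} as one block (2 orders) and {Gus,Tao} as another (2 orders).
That leaves 7 units to arrange: 2 × 2 × 7! = 4 × 5040 = 20160.

20160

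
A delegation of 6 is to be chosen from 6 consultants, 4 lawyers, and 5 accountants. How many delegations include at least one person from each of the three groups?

4250

Unrestricted: C(15,6) = 5005 ways to pick any 6 of the 15.
Subtract selections that omit an entire group: no consultants → C(9,6) = 84; no lawyers → C(11,6) = 462; no accountants → C(10,6) = 210.
Add back selections omitting two groups (i.e. drawn from a single group): C(6,6) + C(4,6) + C(5,6) = 1.
By inclusion–exclusion: 5005 − 756 + 1 = 4250.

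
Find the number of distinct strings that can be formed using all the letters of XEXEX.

XEXEX has 5 letters with E appearing twice and X appearing 3 times.
The number of distinct arrangements is 5!/(3!·2!) = 120/12 = 10.

10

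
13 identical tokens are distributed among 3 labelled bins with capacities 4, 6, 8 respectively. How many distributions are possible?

By stars and bars, unrestricted non-negative solutions to x_1+…+x_3 = 13 number C(13+2,2) = 105.
Subtract solutions that violate a single cap (substitute x_i' = x_i − (cap_i+1)): x_1 ≥ 5 gives C(10,2) = 45; x_2 ≥ 7 gives C(8,2) = 28; x_3 ≥ 9 gives C(6,2) = 15. Together 88.
Add back pairs where two caps are both exceeded: 3 + 0 + 0 = 3.
By inclusion–exclusion the count is 105 − 88 + 3 = 20.

20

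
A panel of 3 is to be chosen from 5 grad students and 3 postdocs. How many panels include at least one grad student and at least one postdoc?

With no constraint there are C(8,3) = 56 possible selections.
Subtract selections that omit an entire group: no grad students → C(3,3) = 1; no postdocs → C(5,3) = 10.
Both groups omitted at once is impossible, so 56 − 11 = 45.

45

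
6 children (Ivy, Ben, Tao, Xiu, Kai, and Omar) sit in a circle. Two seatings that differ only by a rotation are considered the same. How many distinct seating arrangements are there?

Fix one person's seat to break rotational symmetry; the remaining 5 people can be arranged in (5)! = 120 ways.

120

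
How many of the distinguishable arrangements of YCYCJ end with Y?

With the last slot taken by Y, it remains to arrange the other 4 letters (CYCJ).
Those 4 letters have C appearing twice, giving (4)!/(2!) = 12.

12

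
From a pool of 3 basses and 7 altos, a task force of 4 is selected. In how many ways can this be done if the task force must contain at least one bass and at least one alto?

With no constraint there are C(10,4) = 210 possible selections.
Selections missing a whole group: no basses → C(7,4) = 35; no altos → C(3,4) = 0.
Both groups omitted at once is impossible, so 210 − 35 = 175.

175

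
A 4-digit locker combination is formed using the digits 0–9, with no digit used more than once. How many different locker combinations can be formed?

5040

This is a permutation of 4 out of 10: P(10,4) = 10!/6!.
10 × 9 × 8 × 7 = 5040.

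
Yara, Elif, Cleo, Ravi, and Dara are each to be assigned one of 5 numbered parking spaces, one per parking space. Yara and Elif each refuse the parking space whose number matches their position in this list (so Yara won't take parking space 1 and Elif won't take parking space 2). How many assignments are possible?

78

Let Aᵢ (for i ∈ {1, 2}) be the placements that put person i in their forbidden parking space. Any j of these fix j positions, leaving (5−j)! ways to fill the rest, and there are C(2,j) ways to pick which j.
By inclusion–exclusion, the number of valid placements is Σ_{j=0}^{2} (−1)^j C(2,j)·(5−j)!.
Computing: 120 − 48 + 6 = 78.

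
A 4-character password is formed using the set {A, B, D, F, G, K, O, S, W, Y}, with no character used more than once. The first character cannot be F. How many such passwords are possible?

The first character has 10−1 = 9 choices (anything except F).
The remaining 3 characters are filled from the other 9 symbols without repetition: 9 × 8 × 7 = 504.
Total: 9 × 504 = 4536.

4536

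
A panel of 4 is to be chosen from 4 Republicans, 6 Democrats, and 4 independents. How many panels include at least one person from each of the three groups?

528

Unrestricted: C(14,4) = 1001 ways to pick any 4 of the 14.
Subtract selections that omit an entire group: no Republicans → C(10,4) = 210; no Democrats → C(8,4) = 70; no independents → C(10,4) = 210.
Add back selections omitting two groups (i.e. drawn from a single group): C(4,4) + C(6,4) + C(4,4) = 17.
By inclusion–exclusion: 1001 − 490 + 17 = 528.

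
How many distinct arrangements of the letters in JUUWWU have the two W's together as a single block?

20

Treat the 2 copies of W as a single block. The multiset to arrange is then {WW, J, U, U, U}, 5 items in all.
That gives (5)!/(3!) = 20 arrangements.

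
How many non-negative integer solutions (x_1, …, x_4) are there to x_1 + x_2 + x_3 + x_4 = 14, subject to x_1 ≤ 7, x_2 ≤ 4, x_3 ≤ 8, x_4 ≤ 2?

75

Without the upper bounds there are C(17,3) = 680 ways to split 14 among 4 variables.
Subtract solutions that violate a single cap (substitute x_i' = x_i − (cap_i+1)): x_1 ≥ 8 gives C(9,3) = 84; x_2 ≥ 5 gives C(12,3) = 220; x_3 ≥ 9 gives C(8,3) = 56; x_4 ≥ 3 gives C(14,3) = 364. Together 724.
Add back pairs where two caps are both exceeded: 4 + 0 + 20 + 1 + 84 + 10 = 119.
By inclusion–exclusion the count is 680 − 724 + 119 = 75.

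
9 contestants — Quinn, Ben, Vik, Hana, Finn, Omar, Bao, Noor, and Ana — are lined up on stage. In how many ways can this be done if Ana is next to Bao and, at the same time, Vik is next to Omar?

Treat {Ana,Bao} as one block (2 orders) and {Vik,Omar} as another (2 orders).
That leaves 7 units to arrange: 2 × 2 × 7! = 4 × 5040 = 20160.

20160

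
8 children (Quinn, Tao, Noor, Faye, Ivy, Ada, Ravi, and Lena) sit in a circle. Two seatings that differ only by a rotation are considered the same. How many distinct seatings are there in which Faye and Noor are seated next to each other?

Treat {Faye, Noor} as one unit (2 internal orders) and seat the resulting 7 units around the table: (6)! circular arrangements.
So 2 × (6)! = 2 × 720 = 1440.

1440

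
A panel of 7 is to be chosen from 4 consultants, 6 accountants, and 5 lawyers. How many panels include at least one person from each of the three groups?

Unrestricted: C(15,7) = 6435 ways to pick any 7 of the 15.
Selections missing a whole group: no consultants → C(11,7) = 330; no accountants → C(9,7) = 36; no lawyers → C(10,7) = 120.
Add back selections omitting two groups (i.e. drawn from a single group): C(4,7) + C(6,7) + C(5,7) = 0.
By inclusion–exclusion: 6435 − 486 + 0 = 5949.

5949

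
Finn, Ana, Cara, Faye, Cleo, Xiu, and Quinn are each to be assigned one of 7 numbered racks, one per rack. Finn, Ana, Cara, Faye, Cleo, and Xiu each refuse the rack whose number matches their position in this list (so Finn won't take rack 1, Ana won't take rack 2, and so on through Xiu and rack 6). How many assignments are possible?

Let Aᵢ (for 1 ≤ i ≤ 6) be the placements that put person i in their forbidden rack. Any j of these fix j positions, leaving (7−j)! ways to fill the rest, and there are C(6,j) ways to pick which j.
By inclusion–exclusion, the number of valid placements is Σ_{j=0}^{6} (−1)^j C(6,j)·(7−j)!.
Computing: 5040 − 4320 + 1800 − 480 + 90 − 12 + 1 = 2119.

2119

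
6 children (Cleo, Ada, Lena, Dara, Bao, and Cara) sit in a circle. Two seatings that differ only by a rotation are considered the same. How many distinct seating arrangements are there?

Fix one person's seat to break rotational symmetry; the remaining 5 people can be arranged in (5)! = 120 ways.

120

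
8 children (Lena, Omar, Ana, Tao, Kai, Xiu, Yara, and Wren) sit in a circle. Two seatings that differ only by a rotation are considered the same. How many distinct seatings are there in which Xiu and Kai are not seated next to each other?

All circular seatings of 8 people number (7)! = 5040.
Seatings with Xiu beside Kai: treat them as a block with 2 internal orders, giving 2 × (6)! = 1440.
Subtracting, 5040 − 1440 = 3600.

3600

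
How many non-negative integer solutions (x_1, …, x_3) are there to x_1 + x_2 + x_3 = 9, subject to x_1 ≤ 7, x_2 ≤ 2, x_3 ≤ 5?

Ignoring the caps, the number of non-negative solutions to x_1+…+x_3 = 9 is C(11,2) = 55.
Subtract solutions that violate a single cap (substitute x_i' = x_i − (cap_i+1)): x_1 ≥ 8 gives C(3,2) = 3; x_2 ≥ 3 gives C(8,2) = 28; x_3 ≥ 6 gives C(5,2) = 10. Together 41.
Add back pairs where two caps are both exceeded: 0 + 0 + 1 = 1.
By inclusion–exclusion the count is 55 − 41 + 1 = 15.

15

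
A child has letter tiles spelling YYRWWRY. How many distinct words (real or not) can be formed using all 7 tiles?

YYRWWRY has 7 letters with R appearing twice, W appearing twice, and Y appearing 3 times.
So there are 7! / (3!·2!·2!) = 210 distinguishable arrangements.

210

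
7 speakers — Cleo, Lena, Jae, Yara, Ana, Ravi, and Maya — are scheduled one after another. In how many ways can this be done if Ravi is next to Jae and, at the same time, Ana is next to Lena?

480

Treat {Ravi,Jae} as one block (2 orders) and {Ana,Lena} as another (2 orders).
That leaves 5 units to arrange: 2 × 2 × 5! = 4 × 120 = 480.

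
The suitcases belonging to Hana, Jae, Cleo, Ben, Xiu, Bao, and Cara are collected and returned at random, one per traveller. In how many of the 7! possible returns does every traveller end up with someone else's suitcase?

1854

This is the derangement count D_7: permutations of 7 items with no fixed point.
By inclusion–exclusion this is Σ_{j=0}^{7} (−1)^j C(7,j)·(7−j)!.
Computing: 5040 − 5040 + 2520 − 840 + 210 − 42 + 7 − 1 = 1854.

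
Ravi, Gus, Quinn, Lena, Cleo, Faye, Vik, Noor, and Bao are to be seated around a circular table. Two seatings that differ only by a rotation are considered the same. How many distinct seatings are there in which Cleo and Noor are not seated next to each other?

30240

All circular seatings of 9 people number (8)! = 40320.
Seatings with Cleo beside Noor: treat them as a block with 2 internal orders, giving 2 × (7)! = 10080.
Subtracting, 40320 − 10080 = 30240.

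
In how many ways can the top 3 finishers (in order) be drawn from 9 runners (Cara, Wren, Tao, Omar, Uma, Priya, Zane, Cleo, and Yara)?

This is an ordered selection of 3 from 9: P(9,3).
That gives 9 × 8 × 7 = 504.

504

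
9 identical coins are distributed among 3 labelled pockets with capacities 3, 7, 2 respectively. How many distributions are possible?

9

By stars and bars, unrestricted non-negative solutions to x_1+…+x_3 = 9 number C(9+2,2) = 55.
Subtract solutions that violate a single cap (substitute x_i' = x_i − (cap_i+1)): x_1 ≥ 4 gives C(7,2) = 21; x_2 ≥ 8 gives C(3,2) = 3; x_3 ≥ 3 gives C(8,2) = 28. Together 52.
Add back pairs where two caps are both exceeded: 0 + 6 + 0 = 6.
By inclusion–exclusion the count is 55 − 52 + 6 = 9.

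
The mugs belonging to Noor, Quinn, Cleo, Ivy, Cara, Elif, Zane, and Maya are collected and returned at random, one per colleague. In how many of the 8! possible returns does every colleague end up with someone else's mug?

14833

Count assignments avoiding every fixed point. For any j of the 8 colleagues fixed to their own mug, the other 8−j can be arranged in (8−j)! ways.
By inclusion–exclusion this is Σ_{j=0}^{8} (−1)^j C(8,j)·(8−j)!.
Computing: 40320 − 40320 + 20160 − 6720 + 1680 − 336 + 56 − 8 + 1 = 14833.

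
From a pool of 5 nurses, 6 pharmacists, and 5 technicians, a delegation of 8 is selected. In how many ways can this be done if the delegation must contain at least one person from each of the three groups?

12495

Unrestricted: C(16,8) = 12870 ways to pick any 8 of the 16.
Selections missing a whole group: no nurses → C(11,8) = 165; no pharmacists → C(10,8) = 45; no technicians → C(11,8) = 165.
Add back selections omitting two groups (i.e. drawn from a single group): C(5,8) + C(6,8) + C(5,8) = 0.
By inclusion–exclusion: 12870 − 375 + 0 = 12495.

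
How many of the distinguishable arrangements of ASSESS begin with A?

5

Fix A in the first position and arrange the remaining 5 letters.
Those 5 letters have S appearing 4 times, giving (5)!/(4!) = 5.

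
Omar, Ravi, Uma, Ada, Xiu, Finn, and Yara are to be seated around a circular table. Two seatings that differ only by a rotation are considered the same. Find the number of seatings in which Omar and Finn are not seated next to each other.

480

All circular seatings of 7 people number (6)! = 720.
Seatings with Omar beside Finn: treat them as a block with 2 internal orders, giving 2 × (5)! = 240.
Subtracting, 720 − 240 = 480.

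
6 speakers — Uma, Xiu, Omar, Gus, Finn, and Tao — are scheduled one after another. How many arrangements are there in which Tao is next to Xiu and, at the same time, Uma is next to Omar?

Treat {Tao,Xiu} as one block (2 orders) and {Uma,Omar} as another (2 orders).
That leaves 4 units to arrange: 2 × 2 × 4! = 4 × 24 = 96.

96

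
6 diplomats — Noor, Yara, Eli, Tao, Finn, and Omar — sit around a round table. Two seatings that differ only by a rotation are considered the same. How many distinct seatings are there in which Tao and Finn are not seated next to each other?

Without the restriction there are (5)! = 120 seatings.
Those with Tao next to Finn: fuse the pair into one unit and seat 5 units around a circle — 2·(4)! = 48.
Subtracting, 120 − 48 = 72.

72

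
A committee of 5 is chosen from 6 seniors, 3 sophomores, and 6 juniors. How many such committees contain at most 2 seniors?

Split by how many seniors are chosen (0 through 2).
Sum: C(6,0)·C(9,5) + C(6,1)·C(9,4) + C(6,2)·C(9,3) = 126 + 756 + 1260 = 2142.

2142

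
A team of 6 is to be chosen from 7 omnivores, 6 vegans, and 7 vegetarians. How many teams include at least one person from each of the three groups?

32340

Unrestricted: C(20,6) = 38760 ways to pick any 6 of the 20.
Selections missing a whole group: no omnivores → C(13,6) = 1716; no vegans → C(14,6) = 3003; no vegetarians → C(13,6) = 1716.
Add back selections omitting two groups (i.e. drawn from a single group): C(7,6) + C(6,6) + C(7,6) = 15.
By inclusion–exclusion: 38760 − 6435 + 15 = 32340.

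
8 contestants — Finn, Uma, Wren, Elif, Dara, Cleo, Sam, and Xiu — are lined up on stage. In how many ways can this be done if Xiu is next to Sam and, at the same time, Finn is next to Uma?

Treat {Xiu,Sam} as one block (2 orders) and {Finn,Uma} as another (2 orders).
That leaves 6 units to arrange: 2 × 2 × 6! = 4 × 720 = 2880.

2880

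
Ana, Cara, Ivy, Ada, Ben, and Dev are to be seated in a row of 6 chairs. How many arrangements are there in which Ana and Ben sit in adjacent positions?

240

Glue Ana and Ben into one block (2 internal orders), leaving 5 units to arrange in a row.
So the count is 2·(5)! = 240.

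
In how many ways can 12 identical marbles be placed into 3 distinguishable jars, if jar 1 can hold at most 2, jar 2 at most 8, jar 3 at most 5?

By stars and bars, unrestricted non-negative solutions to x_1+…+x_3 = 12 number C(12+2,2) = 91.
Subtract solutions that violate a single cap (substitute x_i' = x_i − (cap_i+1)): x_1 ≥ 3 gives C(11,2) = 55; x_2 ≥ 9 gives C(5,2) = 10; x_3 ≥ 6 gives C(8,2) = 28. Together 93.
Add back pairs where two caps are both exceeded: 1 + 10 + 0 = 11.
By inclusion–exclusion the count is 91 − 93 + 11 = 9.

9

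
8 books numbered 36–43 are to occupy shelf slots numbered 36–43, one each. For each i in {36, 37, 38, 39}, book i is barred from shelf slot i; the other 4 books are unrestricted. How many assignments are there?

Let Aᵢ (for 36 ≤ i ≤ 39) be the placements that put book i in its forbidden shelf slot. Any j of these fix j positions, leaving (8−j)! ways to fill the rest, and there are C(4,j) ways to pick which j.
By inclusion–exclusion, the number of valid placements is Σ_{j=0}^{4} (−1)^j C(4,j)·(8−j)!.
Computing: 40320 − 20160 + 4320 − 480 + 24 = 24024.

24024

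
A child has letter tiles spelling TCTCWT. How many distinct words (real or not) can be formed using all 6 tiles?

60

TCTCWT has 6 letters with C appearing twice and T appearing 3 times.
Dividing 6! = 720 by 3!·2! = 12 for the repeated letters gives 60.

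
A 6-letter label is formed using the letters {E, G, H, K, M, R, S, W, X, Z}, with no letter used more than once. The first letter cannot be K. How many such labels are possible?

136080

The first letter has 10−1 = 9 choices (anything except K).
The remaining 5 letters are filled from the other 9 symbols without repetition: 9 × 8 × 7 × 6 × 5 = 15120.
Total: 9 × 15120 = 136080.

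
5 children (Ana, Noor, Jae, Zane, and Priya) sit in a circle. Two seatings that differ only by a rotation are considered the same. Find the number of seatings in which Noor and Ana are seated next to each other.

12

Treat {Noor, Ana} as one unit (2 internal orders) and seat the resulting 4 units around the table: (3)! circular arrangements.
So 2 × (3)! = 2 × 6 = 12.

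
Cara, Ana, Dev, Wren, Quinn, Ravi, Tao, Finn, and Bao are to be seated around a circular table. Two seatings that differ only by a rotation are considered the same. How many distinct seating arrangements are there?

Seat Cara anywhere (absorbing the rotational symmetry), then permute the other 8: (8)! = 40320.

40320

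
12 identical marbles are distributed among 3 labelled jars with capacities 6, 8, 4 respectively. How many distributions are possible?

25

Without the upper bounds there are C(14,2) = 91 ways to split 12 among 3 jars.
Subtract solutions that violate a single cap (substitute x_i' = x_i − (cap_i+1)): x_1 ≥ 7 gives C(7,2) = 21; x_2 ≥ 9 gives C(5,2) = 10; x_3 ≥ 5 gives C(9,2) = 36. Together 67.
Add back pairs where two caps are both exceeded: 0 + 1 + 0 = 1.
By inclusion–exclusion the count is 91 − 67 + 1 = 25.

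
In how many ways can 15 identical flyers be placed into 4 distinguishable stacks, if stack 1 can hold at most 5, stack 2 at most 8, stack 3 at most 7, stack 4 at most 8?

Ignoring the caps, the number of non-negative solutions to x_1+…+x_4 = 15 is C(18,3) = 816.
Subtract solutions that violate a single cap (substitute x_i' = x_i − (cap_i+1)): x_1 ≥ 6 gives C(12,3) = 220; x_2 ≥ 9 gives C(9,3) = 84; x_3 ≥ 8 gives C(10,3) = 120; x_4 ≥ 9 gives C(9,3) = 84. Together 508.
Add back pairs where two caps are both exceeded: 1 + 4 + 1 + 0 + 0 + 0 = 6.
By inclusion–exclusion the count is 816 − 508 + 6 = 314.

314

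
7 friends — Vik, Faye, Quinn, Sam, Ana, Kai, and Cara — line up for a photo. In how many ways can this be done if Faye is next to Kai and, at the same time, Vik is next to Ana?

480

Treat {Faye,Kai} as one block (2 orders) and {Vik,Ana} as another (2 orders).
That leaves 5 units to arrange: 2 × 2 × 5! = 4 × 120 = 480.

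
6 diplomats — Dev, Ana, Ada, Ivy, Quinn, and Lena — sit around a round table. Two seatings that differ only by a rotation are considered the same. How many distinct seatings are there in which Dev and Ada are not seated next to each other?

Without the restriction there are (5)! = 120 seatings.
Those with Dev next to Ada: fuse the pair into one unit and seat 5 units around a circle — 2·(4)! = 48.
Subtracting, 120 − 48 = 72.

72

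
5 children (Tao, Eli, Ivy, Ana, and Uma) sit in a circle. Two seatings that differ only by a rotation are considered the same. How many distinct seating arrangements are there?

24

Fix one person's seat to break rotational symmetry; the remaining 4 people can be arranged in (4)! = 24 ways.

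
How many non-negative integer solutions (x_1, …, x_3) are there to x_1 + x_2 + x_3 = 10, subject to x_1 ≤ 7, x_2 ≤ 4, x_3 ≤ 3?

By stars and bars, unrestricted non-negative solutions to x_1+…+x_3 = 10 number C(10+2,2) = 66.
Subtract solutions that violate a single cap (substitute x_i' = x_i − (cap_i+1)): x_1 ≥ 8 gives C(4,2) = 6; x_2 ≥ 5 gives C(7,2) = 21; x_3 ≥ 4 gives C(8,2) = 28. Together 55.
Add back pairs where two caps are both exceeded: 0 + 0 + 3 = 3.
By inclusion–exclusion the count is 66 − 55 + 3 = 14.

14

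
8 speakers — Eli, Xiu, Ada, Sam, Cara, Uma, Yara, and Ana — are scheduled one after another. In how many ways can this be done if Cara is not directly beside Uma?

30240

Of the 8! = 40320 arrangements, those with Cara and Uma adjacent number 2 × 7! = 10080 (treat the pair as a block with 2 internal orders).
Complementary counting: 40320 − 10080 = 30240.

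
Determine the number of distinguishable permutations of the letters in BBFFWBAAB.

3780

Letter multiplicities in BBFFWBAAB: A×2, B×4, F×2, W×1.
So there are 9! / (4!·2!·2!) = 3780 distinguishable arrangements.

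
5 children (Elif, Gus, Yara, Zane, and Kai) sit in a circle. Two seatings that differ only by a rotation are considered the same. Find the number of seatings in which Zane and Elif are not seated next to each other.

All circular seatings of 5 people number (4)! = 24.
Seatings with Zane beside Elif: treat them as a block with 2 internal orders, giving 2 × (3)! = 12.
Subtracting, 24 − 12 = 12.

12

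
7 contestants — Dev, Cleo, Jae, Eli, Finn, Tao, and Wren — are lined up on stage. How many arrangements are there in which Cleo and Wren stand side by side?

1440

Glue Cleo and Wren into one block (2 internal orders), leaving 6 units to arrange in a row.
So the count is 2·(6)! = 1440.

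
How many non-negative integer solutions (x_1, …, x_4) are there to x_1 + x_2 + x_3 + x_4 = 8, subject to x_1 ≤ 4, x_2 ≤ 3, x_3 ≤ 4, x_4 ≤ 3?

Ignoring the caps, the number of non-negative solutions to x_1+…+x_4 = 8 is C(11,3) = 165.
Subtract solutions that violate a single cap (substitute x_i' = x_i − (cap_i+1)): x_1 ≥ 5 gives C(6,3) = 20; x_2 ≥ 4 gives C(7,3) = 35; x_3 ≥ 5 gives C(6,3) = 20; x_4 ≥ 4 gives C(7,3) = 35. Together 110.
Add back pairs where two caps are both exceeded: 0 + 0 + 0 + 0 + 1 + 0 = 1.
By inclusion–exclusion the count is 165 − 110 + 1 = 56.

56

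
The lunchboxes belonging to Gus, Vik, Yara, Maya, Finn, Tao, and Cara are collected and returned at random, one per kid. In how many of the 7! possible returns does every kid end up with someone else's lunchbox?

This is the derangement count D_7: permutations of 7 items with no fixed point.
By inclusion–exclusion this is Σ_{j=0}^{7} (−1)^j C(7,j)·(7−j)!.
Computing: 5040 − 5040 + 2520 − 840 + 210 − 42 + 7 − 1 = 1854.

1854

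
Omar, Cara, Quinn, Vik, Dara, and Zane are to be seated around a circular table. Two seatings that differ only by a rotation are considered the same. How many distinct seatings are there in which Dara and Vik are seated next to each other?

Treat {Dara, Vik} as one unit (2 internal orders) and seat the resulting 5 units around the table: (4)! circular arrangements.
So 2 × (4)! = 2 × 24 = 48.

48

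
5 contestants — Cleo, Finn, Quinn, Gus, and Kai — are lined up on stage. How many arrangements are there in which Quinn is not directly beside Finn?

72

There are 5! = 120 arrangements in all. If Quinn and Finn are adjacent, merging them into one block gives 2·(4)! = 48 arrangements.
So 120 − 48 = 72 arrangements keep them apart.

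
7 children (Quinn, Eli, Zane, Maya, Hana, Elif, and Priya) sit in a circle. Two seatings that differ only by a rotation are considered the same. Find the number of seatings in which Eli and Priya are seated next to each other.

Treat {Eli, Priya} as one unit (2 internal orders) and seat the resulting 6 units around the table: (5)! circular arrangements.
So 2 × (5)! = 2 × 120 = 240.

240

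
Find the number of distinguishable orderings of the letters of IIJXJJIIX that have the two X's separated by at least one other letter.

980

Total arrangements of IIJXJJIIX: 9!/(4!·3!·2!) = 1260.
If the two X's are adjacent, glue them into one block, leaving 8 items to arrange: (8)!/(4!·3!) = 280 ways.
Hence 1260 − 280 = 980.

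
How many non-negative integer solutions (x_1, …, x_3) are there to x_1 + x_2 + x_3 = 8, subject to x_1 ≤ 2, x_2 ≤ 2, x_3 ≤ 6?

6

Ignoring the caps, the number of non-negative solutions to x_1+…+x_3 = 8 is C(10,2) = 45.
Subtract solutions that violate a single cap (substitute x_i' = x_i − (cap_i+1)): x_1 ≥ 3 gives C(7,2) = 21; x_2 ≥ 3 gives C(7,2) = 21; x_3 ≥ 7 gives C(3,2) = 3. Together 45.
Add back pairs where two caps are both exceeded: 6 + 0 + 0 = 6.
By inclusion–exclusion the count is 45 − 45 + 6 = 6.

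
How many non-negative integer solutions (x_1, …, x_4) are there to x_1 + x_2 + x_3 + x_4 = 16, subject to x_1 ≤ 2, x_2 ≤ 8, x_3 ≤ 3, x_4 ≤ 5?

10

Ignoring the caps, the number of non-negative solutions to x_1+…+x_4 = 16 is C(19,3) = 969.
Subtract solutions that violate a single cap (substitute x_i' = x_i − (cap_i+1)): x_1 ≥ 3 gives C(16,3) = 560; x_2 ≥ 9 gives C(10,3) = 120; x_3 ≥ 4 gives C(15,3) = 455; x_4 ≥ 6 gives C(13,3) = 286. Together 1421.
Add back pairs where two caps are both exceeded: 35 + 220 + 120 + 20 + 4 + 84 = 483.
Subtract triples: 1 + 0 + 20 + 0 = 21.
By inclusion–exclusion the count is 969 − 1421 + 483 − 21 = 10.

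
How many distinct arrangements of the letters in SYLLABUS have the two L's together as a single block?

Treat the 2 copies of L as a single block. The multiset to arrange is then {LL, A, B, S, S, U, Y}, 7 items in all.
That gives (7)!/(2!) = 2520 arrangements.

2520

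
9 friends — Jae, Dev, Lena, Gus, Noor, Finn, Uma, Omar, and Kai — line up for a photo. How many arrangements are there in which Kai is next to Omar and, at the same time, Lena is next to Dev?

20160

Treat {Kai,Omar} as one block (2 orders) and {Lena,Dev} as another (2 orders).
That leaves 7 units to arrange: 2 × 2 × 7! = 4 × 5040 = 20160.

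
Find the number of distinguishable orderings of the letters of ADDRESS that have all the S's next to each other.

Treat the 2 copies of S as a single block. The multiset to arrange is then {SS, A, D, D, E, R}, 6 items in all.
That gives (6)!/(2!) = 360 arrangements.

360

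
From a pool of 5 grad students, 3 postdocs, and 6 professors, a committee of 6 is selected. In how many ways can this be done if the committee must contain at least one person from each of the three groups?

With no constraint there are C(14,6) = 3003 possible selections.
Selections missing a whole group: no grad students → C(9,6) = 84; no postdocs → C(11,6) = 462; no professors → C(8,6) = 28.
Add back selections omitting two groups (i.e. drawn from a single group): C(5,6) + C(3,6) + C(6,6) = 1.
By inclusion–exclusion: 3003 − 574 + 1 = 2430.

2430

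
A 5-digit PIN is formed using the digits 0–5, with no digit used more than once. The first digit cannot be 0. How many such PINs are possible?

600

The first digit has 6−1 = 5 choices (anything except 0).
The remaining 4 digits are filled from the other 5 symbols without repetition: 5 × 4 × 3 × 2 = 120.
Total: 5 × 120 = 600.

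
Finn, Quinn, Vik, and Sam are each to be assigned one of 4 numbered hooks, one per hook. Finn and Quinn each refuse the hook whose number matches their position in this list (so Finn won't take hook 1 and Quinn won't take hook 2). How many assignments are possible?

14

Let Aᵢ (for i ∈ {1, 2}) be the placements that put person i in their forbidden hook. Any j of these fix j positions, leaving (4−j)! ways to fill the rest, and there are C(2,j) ways to pick which j.
By inclusion–exclusion, the number of valid placements is Σ_{j=0}^{2} (−1)^j C(2,j)·(4−j)!.
Computing: 24 − 12 + 2 = 14.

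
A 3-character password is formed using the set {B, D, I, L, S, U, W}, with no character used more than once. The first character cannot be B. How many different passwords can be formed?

180

The first character has 7−1 = 6 choices (anything except B).
The remaining 2 characters are filled from the other 6 symbols without repetition: 6 × 5 = 30.
Total: 6 × 30 = 180.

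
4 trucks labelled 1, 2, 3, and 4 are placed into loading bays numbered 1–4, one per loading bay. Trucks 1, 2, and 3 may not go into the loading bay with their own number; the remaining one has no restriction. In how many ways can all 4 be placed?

Let Aᵢ (for i ∈ {1, 2, 3}) be the placements that put truck i in its forbidden loading bay. Any j of these fix j positions, leaving (4−j)! ways to fill the rest, and there are C(3,j) ways to pick which j.
By inclusion–exclusion, the number of valid placements is Σ_{j=0}^{3} (−1)^j C(3,j)·(4−j)!.
Computing: 24 − 18 + 6 − 1 = 11.

11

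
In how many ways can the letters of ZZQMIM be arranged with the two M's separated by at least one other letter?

Total arrangements of ZZQMIM: 6!/(2!·2!) = 180.
If the two M's are adjacent, glue them into one block, leaving 5 items to arrange: (5)!/(2!) = 60 ways.
Hence 180 − 60 = 120.

120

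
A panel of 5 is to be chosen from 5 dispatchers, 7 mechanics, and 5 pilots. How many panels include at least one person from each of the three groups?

Unrestricted: C(17,5) = 6188 ways to pick any 5 of the 17.
Subtract selections that omit an entire group: no dispatchers → C(12,5) = 792; no mechanics → C(10,5) = 252; no pilots → C(12,5) = 792.
Add back selections omitting two groups (i.e. drawn from a single group): C(5,5) + C(7,5) + C(5,5) = 23.
By inclusion–exclusion: 6188 − 1836 + 23 = 4375.

4375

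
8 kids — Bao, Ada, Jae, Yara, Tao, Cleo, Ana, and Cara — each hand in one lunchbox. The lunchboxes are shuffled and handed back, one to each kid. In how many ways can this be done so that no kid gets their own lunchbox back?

14833

Count assignments avoiding every fixed point. For any j of the 8 kids fixed to their own lunchbox, the other 8−j can be arranged in (8−j)! ways.
By inclusion–exclusion this is Σ_{j=0}^{8} (−1)^j C(8,j)·(8−j)!.
Computing: 40320 − 40320 + 20160 − 6720 + 1680 − 336 + 56 − 8 + 1 = 14833.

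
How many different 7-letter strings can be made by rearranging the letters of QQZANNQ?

QQZANNQ has 7 letters with N appearing twice and Q appearing 3 times.
So there are 7! / (3!·2!) = 420 distinguishable arrangements.

420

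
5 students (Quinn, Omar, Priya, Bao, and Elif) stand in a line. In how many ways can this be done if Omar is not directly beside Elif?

72

Of the 5! = 120 arrangements, those with Omar and Elif adjacent number 2 × 4! = 48 (treat the pair as a block with 2 internal orders).
So 120 − 48 = 72 arrangements keep them apart.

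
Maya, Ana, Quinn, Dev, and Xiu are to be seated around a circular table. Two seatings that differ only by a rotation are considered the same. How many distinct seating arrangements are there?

24

Seat Maya anywhere (absorbing the rotational symmetry), then permute the other 4: (4)! = 24.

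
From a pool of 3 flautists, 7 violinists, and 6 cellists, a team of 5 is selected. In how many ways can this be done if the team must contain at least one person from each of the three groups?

Unrestricted: C(16,5) = 4368 ways to pick any 5 of the 16.
Selections missing a whole group: no flautists → C(13,5) = 1287; no violinists → C(9,5) = 126; no cellists → C(10,5) = 252.
Add back selections omitting two groups (i.e. drawn from a single group): C(3,5) + C(7,5) + C(6,5) = 27.
By inclusion–exclusion: 4368 − 1665 + 27 = 2730.

2730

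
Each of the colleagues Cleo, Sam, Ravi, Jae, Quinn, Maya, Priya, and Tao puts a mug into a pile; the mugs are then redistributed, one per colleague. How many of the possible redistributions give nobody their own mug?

Let Aᵢ be the assignments in which colleague i gets their own mug. We want the size of the complement of A₁∪…∪A_8.
By inclusion–exclusion this is Σ_{j=0}^{8} (−1)^j C(8,j)·(8−j)!.
Computing: 40320 − 40320 + 20160 − 6720 + 1680 − 336 + 56 − 8 + 1 = 14833.

14833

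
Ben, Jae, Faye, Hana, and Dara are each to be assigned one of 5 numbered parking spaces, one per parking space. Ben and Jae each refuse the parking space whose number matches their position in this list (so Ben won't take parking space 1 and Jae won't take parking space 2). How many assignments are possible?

78

Let Aᵢ (for i ∈ {1, 2}) be the placements that put person i in their forbidden parking space. Any j of these fix j positions, leaving (5−j)! ways to fill the rest, and there are C(2,j) ways to pick which j.
By inclusion–exclusion, the number of valid placements is Σ_{j=0}^{2} (−1)^j C(2,j)·(5−j)!.
Computing: 120 − 48 + 6 = 78.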